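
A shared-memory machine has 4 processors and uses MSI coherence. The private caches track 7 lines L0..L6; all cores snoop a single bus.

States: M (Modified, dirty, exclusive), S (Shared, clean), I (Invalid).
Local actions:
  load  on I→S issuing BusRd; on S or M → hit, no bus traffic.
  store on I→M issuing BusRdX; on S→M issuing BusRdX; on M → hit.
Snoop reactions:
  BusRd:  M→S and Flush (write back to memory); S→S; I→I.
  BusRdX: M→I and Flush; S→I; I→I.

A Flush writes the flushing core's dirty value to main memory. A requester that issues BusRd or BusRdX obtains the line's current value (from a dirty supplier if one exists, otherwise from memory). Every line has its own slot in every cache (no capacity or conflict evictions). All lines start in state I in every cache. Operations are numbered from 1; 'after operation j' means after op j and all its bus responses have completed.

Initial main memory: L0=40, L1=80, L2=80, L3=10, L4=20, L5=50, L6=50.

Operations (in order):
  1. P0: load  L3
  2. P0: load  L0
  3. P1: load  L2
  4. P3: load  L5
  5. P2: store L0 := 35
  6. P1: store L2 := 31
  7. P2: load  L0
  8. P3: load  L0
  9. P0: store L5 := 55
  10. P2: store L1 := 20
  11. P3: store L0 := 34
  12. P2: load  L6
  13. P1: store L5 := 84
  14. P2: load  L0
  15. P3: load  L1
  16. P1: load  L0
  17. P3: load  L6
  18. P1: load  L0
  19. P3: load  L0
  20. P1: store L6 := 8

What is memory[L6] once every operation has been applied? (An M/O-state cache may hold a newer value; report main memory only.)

[1] P0: load  L3 | P0:S(10), P1:I, P2:I, P3:I | bus: BusRd
[2] P0: load  L0 | P0:S(40), P1:I, P2:I, P3:I | bus: BusRd
[3] P1: load  L2 | P0:I, P1:S(80), P2:I, P3:I | bus: BusRd
[4] P3: load  L5 | P0:I, P1:I, P2:I, P3:S(50) | bus: BusRd
[5] P2: store L0 := 35 | P0:I, P1:I, P2:M(35), P3:I | bus: BusRdX
[6] P1: store L2 := 31 | P0:I, P1:M(31), P2:I, P3:I | bus: BusRdX
[7] P2: load  L0 | P0:I, P1:I, P2:M(35), P3:I | bus: none
[8] P3: load  L0 | P0:I, P1:I, P2:S(35), P3:S(35) | bus: BusRd,Flush
[9] P0: store L5 := 55 | P0:M(55), P1:I, P2:I, P3:I | bus: BusRdX
[10] P2: store L1 := 20 | P0:I, P1:I, P2:M(20), P3:I | bus: BusRdX
[11] P3: store L0 := 34 | P0:I, P1:I, P2:I, P3:M(34) | bus: BusRdX
[12] P2: load  L6 | P0:I, P1:I, P2:S(50), P3:I | bus: BusRd
[13] P1: store L5 := 84 | P0:I, P1:M(84), P2:I, P3:I | bus: BusRdX,Flush
[14] P2: load  L0 | P0:I, P1:I, P2:S(34), P3:S(34) | bus: BusRd,Flush
[15] P3: load  L1 | P0:I, P1:I, P2:S(20), P3:S(20) | bus: BusRd,Flush
[16] P1: load  L0 | P0:I, P1:S(34), P2:S(34), P3:S(34) | bus: BusRd
[17] P3: load  L6 | P0:I, P1:I, P2:S(50), P3:S(50) | bus: BusRd
[18] P1: load  L0 | P0:I, P1:S(34), P2:S(34), P3:S(34) | bus: none
[19] P3: load  L0 | P0:I, P1:S(34), P2:S(34), P3:S(34) | bus: none
[20] P1: store L6 := 8 | P0:I, P1:M(8), P2:I, P3:I | bus: BusRdX

memory[L6] = 50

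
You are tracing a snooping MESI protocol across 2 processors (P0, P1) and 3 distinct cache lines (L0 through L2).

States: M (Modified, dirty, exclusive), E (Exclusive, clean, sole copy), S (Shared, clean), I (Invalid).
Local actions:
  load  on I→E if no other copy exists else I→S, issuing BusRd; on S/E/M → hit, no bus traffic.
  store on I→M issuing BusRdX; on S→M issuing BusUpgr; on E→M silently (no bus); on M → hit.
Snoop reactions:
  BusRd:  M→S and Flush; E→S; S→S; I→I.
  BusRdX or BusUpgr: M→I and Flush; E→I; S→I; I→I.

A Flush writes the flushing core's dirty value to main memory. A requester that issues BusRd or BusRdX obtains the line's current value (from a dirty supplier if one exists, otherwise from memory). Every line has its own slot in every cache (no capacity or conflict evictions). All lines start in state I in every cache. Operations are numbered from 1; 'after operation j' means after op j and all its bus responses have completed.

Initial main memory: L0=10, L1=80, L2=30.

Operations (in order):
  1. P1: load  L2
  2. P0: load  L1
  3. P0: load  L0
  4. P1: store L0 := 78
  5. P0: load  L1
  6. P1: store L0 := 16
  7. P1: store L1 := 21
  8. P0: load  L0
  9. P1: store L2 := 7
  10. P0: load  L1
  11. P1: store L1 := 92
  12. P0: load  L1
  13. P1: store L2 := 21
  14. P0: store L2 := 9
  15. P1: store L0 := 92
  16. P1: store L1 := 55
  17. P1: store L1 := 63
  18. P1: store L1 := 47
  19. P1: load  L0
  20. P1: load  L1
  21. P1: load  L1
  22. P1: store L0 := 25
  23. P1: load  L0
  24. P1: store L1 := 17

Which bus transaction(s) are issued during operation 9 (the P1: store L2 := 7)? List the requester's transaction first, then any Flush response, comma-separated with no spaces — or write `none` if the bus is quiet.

bus = none

step 1: P1: load  L2  ⟶  IE  (L2)  txn=BusRd  M[L2]=30
step 2: P0: load  L1  ⟶  EI  (L1)  txn=BusRd  M[L1]=80
step 3: P0: load  L0  ⟶  EI  (L0)  txn=BusRd  M[L0]=10
step 4: P1: store L0 := 78  ⟶  IM  (L0)  txn=BusRdX  M[L0]=10
step 5: P0: load  L1  ⟶  EI  (L1)  txn=∅  M[L1]=80
step 6: P1: store L0 := 16  ⟶  IM  (L0)  txn=∅  M[L0]=10
step 7: P1: store L1 := 21  ⟶  IM  (L1)  txn=BusRdX  M[L1]=80
step 8: P0: load  L0  ⟶  SS  (L0)  txn=BusRd+Flush  M[L0]=16
step 9: P1: store L2 := 7  ⟶  IM  (L2)  txn=∅  M[L2]=30
step 10: P0: load  L1  ⟶  SS  (L1)  txn=BusRd+Flush  M[L1]=21
step 11: P1: store L1 := 92  ⟶  IM  (L1)  txn=BusUpgr  M[L1]=21
step 12: P0: load  L1  ⟶  SS  (L1)  txn=BusRd+Flush  M[L1]=92
step 13: P1: store L2 := 21  ⟶  IM  (L2)  txn=∅  M[L2]=30
step 14: P0: store L2 := 9  ⟶  MI  (L2)  txn=BusRdX+Flush  M[L2]=21
step 15: P1: store L0 := 92  ⟶  IM  (L0)  txn=BusUpgr  M[L0]=16
step 16: P1: store L1 := 55  ⟶  IM  (L1)  txn=BusUpgr  M[L1]=92
step 17: P1: store L1 := 63  ⟶  IM  (L1)  txn=∅  M[L1]=92
step 18: P1: store L1 := 47  ⟶  IM  (L1)  txn=∅  M[L1]=92
step 19: P1: load  L0  ⟶  IM  (L0)  txn=∅  M[L0]=16
step 20: P1: load  L1  ⟶  IM  (L1)  txn=∅  M[L1]=92
step 21: P1: load  L1  ⟶  IM  (L1)  txn=∅  M[L1]=92
step 22: P1: store L0 := 25  ⟶  IM  (L0)  txn=∅  M[L0]=16
step 23: P1: load  L0  ⟶  IM  (L0)  txn=∅  M[L0]=16
step 24: P1: store L1 := 17  ⟶  IM  (L1)  txn=∅  M[L1]=92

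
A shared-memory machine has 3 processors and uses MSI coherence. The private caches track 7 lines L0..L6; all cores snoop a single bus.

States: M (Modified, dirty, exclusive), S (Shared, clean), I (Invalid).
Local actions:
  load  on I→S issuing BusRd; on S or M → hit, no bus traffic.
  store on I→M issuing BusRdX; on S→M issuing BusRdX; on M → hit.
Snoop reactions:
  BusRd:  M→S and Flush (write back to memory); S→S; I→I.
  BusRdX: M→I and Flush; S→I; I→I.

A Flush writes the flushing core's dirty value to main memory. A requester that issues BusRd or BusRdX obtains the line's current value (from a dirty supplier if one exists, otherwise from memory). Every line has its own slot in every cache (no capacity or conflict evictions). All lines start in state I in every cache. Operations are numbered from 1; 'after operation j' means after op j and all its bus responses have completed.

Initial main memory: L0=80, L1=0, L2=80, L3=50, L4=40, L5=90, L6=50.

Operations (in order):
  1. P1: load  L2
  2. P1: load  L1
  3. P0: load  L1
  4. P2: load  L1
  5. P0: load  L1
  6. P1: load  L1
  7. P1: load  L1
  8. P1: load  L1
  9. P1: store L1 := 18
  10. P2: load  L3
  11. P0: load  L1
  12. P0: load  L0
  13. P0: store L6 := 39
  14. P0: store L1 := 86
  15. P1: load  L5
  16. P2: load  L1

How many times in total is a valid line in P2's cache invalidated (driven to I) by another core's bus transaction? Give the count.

invalidations = 1

  op1 P1: load  L2 → I/S/I on L2; bus BusRd; mem=80
  op2 P1: load  L1 → I/S/I on L1; bus BusRd; mem=0
  op3 P0: load  L1 → S/S/I on L1; bus BusRd; mem=0
  op4 P2: load  L1 → S/S/S on L1; bus BusRd; mem=0
  op5 P0: load  L1 → S/S/S on L1; bus (none); mem=0
  op6 P1: load  L1 → S/S/S on L1; bus (none); mem=0
  op7 P1: load  L1 → S/S/S on L1; bus (none); mem=0
  op8 P1: load  L1 → S/S/S on L1; bus (none); mem=0
  op9 P1: store L1 := 18 → I/M/I on L1; bus BusRdX; mem=0
  op10 P2: load  L3 → I/I/S on L3; bus BusRd; mem=50
  op11 P0: load  L1 → S/S/I on L1; bus BusRd Flush; mem=18
  op12 P0: load  L0 → S/I/I on L0; bus BusRd; mem=80
  op13 P0: store L6 := 39 → M/I/I on L6; bus BusRdX; mem=50
  op14 P0: store L1 := 86 → M/I/I on L1; bus BusRdX; mem=18
  op15 P1: load  L5 → I/S/I on L5; bus BusRd; mem=90
  op16 P2: load  L1 → S/I/S on L1; bus BusRd Flush; mem=86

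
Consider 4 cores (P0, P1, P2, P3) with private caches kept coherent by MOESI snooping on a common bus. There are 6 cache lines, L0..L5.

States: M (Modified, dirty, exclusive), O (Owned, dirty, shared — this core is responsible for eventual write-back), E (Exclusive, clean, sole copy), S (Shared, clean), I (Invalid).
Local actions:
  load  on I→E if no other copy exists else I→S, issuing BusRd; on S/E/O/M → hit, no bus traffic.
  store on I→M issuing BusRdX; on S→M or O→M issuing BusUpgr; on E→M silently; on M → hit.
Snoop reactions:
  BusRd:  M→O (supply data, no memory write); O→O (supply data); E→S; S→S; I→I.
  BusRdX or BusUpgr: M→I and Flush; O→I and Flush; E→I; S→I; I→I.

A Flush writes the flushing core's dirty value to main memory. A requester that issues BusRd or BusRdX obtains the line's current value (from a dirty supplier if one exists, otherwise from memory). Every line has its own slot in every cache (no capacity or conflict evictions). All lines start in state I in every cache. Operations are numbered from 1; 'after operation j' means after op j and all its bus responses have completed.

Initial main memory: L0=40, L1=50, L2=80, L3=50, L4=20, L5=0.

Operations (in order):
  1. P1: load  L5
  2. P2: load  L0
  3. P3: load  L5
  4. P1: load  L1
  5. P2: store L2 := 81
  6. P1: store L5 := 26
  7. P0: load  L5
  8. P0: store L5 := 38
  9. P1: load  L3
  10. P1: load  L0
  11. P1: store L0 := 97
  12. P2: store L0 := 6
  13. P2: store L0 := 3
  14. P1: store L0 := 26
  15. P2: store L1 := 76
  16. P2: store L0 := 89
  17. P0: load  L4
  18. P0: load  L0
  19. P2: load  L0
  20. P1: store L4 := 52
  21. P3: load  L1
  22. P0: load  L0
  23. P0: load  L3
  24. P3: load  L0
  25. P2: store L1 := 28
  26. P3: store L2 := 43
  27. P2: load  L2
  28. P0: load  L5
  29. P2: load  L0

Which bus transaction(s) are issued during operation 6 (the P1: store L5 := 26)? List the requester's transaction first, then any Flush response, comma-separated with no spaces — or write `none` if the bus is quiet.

bus = BusUpgr

step 1: P1: load  L5  ⟶  IEII  (L5)  txn=BusRd  M[L5]=0
step 2: P2: load  L0  ⟶  IIEI  (L0)  txn=BusRd  M[L0]=40
step 3: P3: load  L5  ⟶  ISIS  (L5)  txn=BusRd  M[L5]=0
step 4: P1: load  L1  ⟶  IEII  (L1)  txn=BusRd  M[L1]=50
step 5: P2: store L2 := 81  ⟶  IIMI  (L2)  txn=BusRdX  M[L2]=80
step 6: P1: store L5 := 26  ⟶  IMII  (L5)  txn=BusUpgr  M[L5]=0
step 7: P0: load  L5  ⟶  SOII  (L5)  txn=BusRd  M[L5]=0
step 8: P0: store L5 := 38  ⟶  MIII  (L5)  txn=BusUpgr+Flush  M[L5]=26
step 9: P1: load  L3  ⟶  IEII  (L3)  txn=BusRd  M[L3]=50
step 10: P1: load  L0  ⟶  ISSI  (L0)  txn=BusRd  M[L0]=40
step 11: P1: store L0 := 97  ⟶  IMII  (L0)  txn=BusUpgr  M[L0]=40
step 12: P2: store L0 := 6  ⟶  IIMI  (L0)  txn=BusRdX+Flush  M[L0]=97
step 13: P2: store L0 := 3  ⟶  IIMI  (L0)  txn=∅  M[L0]=97
step 14: P1: store L0 := 26  ⟶  IMII  (L0)  txn=BusRdX+Flush  M[L0]=3
step 15: P2: store L1 := 76  ⟶  IIMI  (L1)  txn=BusRdX  M[L1]=50
step 16: P2: store L0 := 89  ⟶  IIMI  (L0)  txn=BusRdX+Flush  M[L0]=26
step 17: P0: load  L4  ⟶  EIII  (L4)  txn=BusRd  M[L4]=20
step 18: P0: load  L0  ⟶  SIOI  (L0)  txn=BusRd  M[L0]=26
step 19: P2: load  L0  ⟶  SIOI  (L0)  txn=∅  M[L0]=26
step 20: P1: store L4 := 52  ⟶  IMII  (L4)  txn=BusRdX  M[L4]=20
step 21: P3: load  L1  ⟶  IIOS  (L1)  txn=BusRd  M[L1]=50
step 22: P0: load  L0  ⟶  SIOI  (L0)  txn=∅  M[L0]=26
step 23: P0: load  L3  ⟶  SSII  (L3)  txn=BusRd  M[L3]=50
step 24: P3: load  L0  ⟶  SIOS  (L0)  txn=BusRd  M[L0]=26
step 25: P2: store L1 := 28  ⟶  IIMI  (L1)  txn=BusUpgr  M[L1]=50
step 26: P3: store L2 := 43  ⟶  IIIM  (L2)  txn=BusRdX+Flush  M[L2]=81
step 27: P2: load  L2  ⟶  IISO  (L2)  txn=BusRd  M[L2]=81
step 28: P0: load  L5  ⟶  MIII  (L5)  txn=∅  M[L5]=26
step 29: P2: load  L0  ⟶  SIOS  (L0)  txn=∅  M[L0]=26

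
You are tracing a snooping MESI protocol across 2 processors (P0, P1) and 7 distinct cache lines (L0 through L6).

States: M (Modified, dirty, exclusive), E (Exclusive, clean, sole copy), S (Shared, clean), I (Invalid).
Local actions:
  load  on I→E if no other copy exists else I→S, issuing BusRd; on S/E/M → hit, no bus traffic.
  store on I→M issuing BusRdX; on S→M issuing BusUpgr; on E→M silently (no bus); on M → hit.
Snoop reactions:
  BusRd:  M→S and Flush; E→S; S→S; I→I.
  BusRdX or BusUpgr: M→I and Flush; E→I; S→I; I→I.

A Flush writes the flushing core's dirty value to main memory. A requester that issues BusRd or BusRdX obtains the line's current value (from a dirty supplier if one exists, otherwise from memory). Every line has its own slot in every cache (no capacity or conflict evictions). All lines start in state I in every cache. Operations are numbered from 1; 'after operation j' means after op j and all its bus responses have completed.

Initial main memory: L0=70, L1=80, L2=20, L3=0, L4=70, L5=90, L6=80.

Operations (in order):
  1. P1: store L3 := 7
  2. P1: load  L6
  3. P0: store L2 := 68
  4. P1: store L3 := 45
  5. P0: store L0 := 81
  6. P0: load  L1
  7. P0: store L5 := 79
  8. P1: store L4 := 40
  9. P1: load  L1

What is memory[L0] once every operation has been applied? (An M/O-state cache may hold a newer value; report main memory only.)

memory[L0] = 70

step 1: P1: store L3 := 7  ⟶  IM  (L3)  txn=BusRdX  M[L3]=0
step 2: P1: load  L6  ⟶  IE  (L6)  txn=BusRd  M[L6]=80
step 3: P0: store L2 := 68  ⟶  MI  (L2)  txn=BusRdX  M[L2]=20
step 4: P1: store L3 := 45  ⟶  IM  (L3)  txn=∅  M[L3]=0
step 5: P0: store L0 := 81  ⟶  MI  (L0)  txn=BusRdX  M[L0]=70
step 6: P0: load  L1  ⟶  EI  (L1)  txn=BusRd  M[L1]=80
step 7: P0: store L5 := 79  ⟶  MI  (L5)  txn=BusRdX  M[L5]=90
step 8: P1: store L4 := 40  ⟶  IM  (L4)  txn=BusRdX  M[L4]=70
step 9: P1: load  L1  ⟶  SS  (L1)  txn=BusRd  M[L1]=80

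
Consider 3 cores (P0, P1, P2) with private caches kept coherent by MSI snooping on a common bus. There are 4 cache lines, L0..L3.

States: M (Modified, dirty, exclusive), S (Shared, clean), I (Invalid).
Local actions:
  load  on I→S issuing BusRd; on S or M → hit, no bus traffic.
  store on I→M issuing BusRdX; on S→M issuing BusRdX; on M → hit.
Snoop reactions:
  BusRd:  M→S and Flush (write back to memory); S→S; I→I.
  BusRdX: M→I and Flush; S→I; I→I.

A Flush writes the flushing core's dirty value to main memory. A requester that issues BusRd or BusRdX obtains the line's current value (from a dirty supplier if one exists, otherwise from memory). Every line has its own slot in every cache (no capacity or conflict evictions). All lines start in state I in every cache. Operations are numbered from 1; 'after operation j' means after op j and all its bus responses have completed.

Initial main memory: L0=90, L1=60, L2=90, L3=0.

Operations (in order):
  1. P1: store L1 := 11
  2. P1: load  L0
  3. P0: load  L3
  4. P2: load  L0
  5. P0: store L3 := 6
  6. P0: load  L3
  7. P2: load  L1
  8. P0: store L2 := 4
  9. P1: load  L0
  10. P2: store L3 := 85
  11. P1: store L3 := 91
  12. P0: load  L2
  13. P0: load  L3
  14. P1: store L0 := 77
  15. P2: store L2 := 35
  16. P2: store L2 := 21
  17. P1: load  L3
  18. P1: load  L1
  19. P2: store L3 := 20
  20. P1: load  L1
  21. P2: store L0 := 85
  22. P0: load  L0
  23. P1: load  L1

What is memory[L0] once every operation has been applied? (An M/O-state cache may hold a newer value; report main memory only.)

step 1: P1: store L1 := 11  ⟶  IMI  (L1)  txn=BusRdX  M[L1]=60
step 2: P1: load  L0  ⟶  ISI  (L0)  txn=BusRd  M[L0]=90
step 3: P0: load  L3  ⟶  SII  (L3)  txn=BusRd  M[L3]=0
step 4: P2: load  L0  ⟶  ISS  (L0)  txn=BusRd  M[L0]=90
step 5: P0: store L3 := 6  ⟶  MII  (L3)  txn=BusRdX  M[L3]=0
step 6: P0: load  L3  ⟶  MII  (L3)  txn=∅  M[L3]=0
step 7: P2: load  L1  ⟶  ISS  (L1)  txn=BusRd+Flush  M[L1]=11
step 8: P0: store L2 := 4  ⟶  MII  (L2)  txn=BusRdX  M[L2]=90
step 9: P1: load  L0  ⟶  ISS  (L0)  txn=∅  M[L0]=90
step 10: P2: store L3 := 85  ⟶  IIM  (L3)  txn=BusRdX+Flush  M[L3]=6
step 11: P1: store L3 := 91  ⟶  IMI  (L3)  txn=BusRdX+Flush  M[L3]=85
step 12: P0: load  L2  ⟶  MII  (L2)  txn=∅  M[L2]=90
step 13: P0: load  L3  ⟶  SSI  (L3)  txn=BusRd+Flush  M[L3]=91
step 14: P1: store L0 := 77  ⟶  IMI  (L0)  txn=BusRdX  M[L0]=90
step 15: P2: store L2 := 35  ⟶  IIM  (L2)  txn=BusRdX+Flush  M[L2]=4
step 16: P2: store L2 := 21  ⟶  IIM  (L2)  txn=∅  M[L2]=4
step 17: P1: load  L3  ⟶  SSI  (L3)  txn=∅  M[L3]=91
step 18: P1: load  L1  ⟶  ISS  (L1)  txn=∅  M[L1]=11
step 19: P2: store L3 := 20  ⟶  IIM  (L3)  txn=BusRdX  M[L3]=91
step 20: P1: load  L1  ⟶  ISS  (L1)  txn=∅  M[L1]=11
step 21: P2: store L0 := 85  ⟶  IIM  (L0)  txn=BusRdX+Flush  M[L0]=77
step 22: P0: load  L0  ⟶  SIS  (L0)  txn=BusRd+Flush  M[L0]=85
step 23: P1: load  L1  ⟶  ISS  (L1)  txn=∅  M[L1]=11

memory[L0] = 85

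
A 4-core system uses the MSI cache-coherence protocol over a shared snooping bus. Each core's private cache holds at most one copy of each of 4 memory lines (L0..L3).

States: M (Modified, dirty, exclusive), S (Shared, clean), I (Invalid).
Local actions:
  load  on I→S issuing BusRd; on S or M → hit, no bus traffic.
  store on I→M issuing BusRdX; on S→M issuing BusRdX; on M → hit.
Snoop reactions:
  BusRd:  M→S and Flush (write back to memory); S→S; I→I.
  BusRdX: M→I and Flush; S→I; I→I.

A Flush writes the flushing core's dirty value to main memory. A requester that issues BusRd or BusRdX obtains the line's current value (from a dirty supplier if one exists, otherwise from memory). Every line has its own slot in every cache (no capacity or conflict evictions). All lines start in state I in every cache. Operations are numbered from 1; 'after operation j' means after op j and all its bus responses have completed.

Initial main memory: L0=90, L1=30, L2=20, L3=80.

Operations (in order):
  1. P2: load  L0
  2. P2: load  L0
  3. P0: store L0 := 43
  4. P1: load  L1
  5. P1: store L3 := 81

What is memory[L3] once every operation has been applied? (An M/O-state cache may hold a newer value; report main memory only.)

1. P2: load  L0  bus=[BusRd]  L0: P0=I P1=I P2=S P3=I  mem[L0]=90
2. P2: load  L0  bus=[-]  L0: P0=I P1=I P2=S P3=I  mem[L0]=90
3. P0: store L0 := 43  bus=[BusRdX]  L0: P0=M P1=I P2=I P3=I  mem[L0]=90
4. P1: load  L1  bus=[BusRd]  L1: P0=I P1=S P2=I P3=I  mem[L1]=30
5. P1: store L3 := 81  bus=[BusRdX]  L3: P0=I P1=M P2=I P3=I  mem[L3]=80

memory[L3] = 80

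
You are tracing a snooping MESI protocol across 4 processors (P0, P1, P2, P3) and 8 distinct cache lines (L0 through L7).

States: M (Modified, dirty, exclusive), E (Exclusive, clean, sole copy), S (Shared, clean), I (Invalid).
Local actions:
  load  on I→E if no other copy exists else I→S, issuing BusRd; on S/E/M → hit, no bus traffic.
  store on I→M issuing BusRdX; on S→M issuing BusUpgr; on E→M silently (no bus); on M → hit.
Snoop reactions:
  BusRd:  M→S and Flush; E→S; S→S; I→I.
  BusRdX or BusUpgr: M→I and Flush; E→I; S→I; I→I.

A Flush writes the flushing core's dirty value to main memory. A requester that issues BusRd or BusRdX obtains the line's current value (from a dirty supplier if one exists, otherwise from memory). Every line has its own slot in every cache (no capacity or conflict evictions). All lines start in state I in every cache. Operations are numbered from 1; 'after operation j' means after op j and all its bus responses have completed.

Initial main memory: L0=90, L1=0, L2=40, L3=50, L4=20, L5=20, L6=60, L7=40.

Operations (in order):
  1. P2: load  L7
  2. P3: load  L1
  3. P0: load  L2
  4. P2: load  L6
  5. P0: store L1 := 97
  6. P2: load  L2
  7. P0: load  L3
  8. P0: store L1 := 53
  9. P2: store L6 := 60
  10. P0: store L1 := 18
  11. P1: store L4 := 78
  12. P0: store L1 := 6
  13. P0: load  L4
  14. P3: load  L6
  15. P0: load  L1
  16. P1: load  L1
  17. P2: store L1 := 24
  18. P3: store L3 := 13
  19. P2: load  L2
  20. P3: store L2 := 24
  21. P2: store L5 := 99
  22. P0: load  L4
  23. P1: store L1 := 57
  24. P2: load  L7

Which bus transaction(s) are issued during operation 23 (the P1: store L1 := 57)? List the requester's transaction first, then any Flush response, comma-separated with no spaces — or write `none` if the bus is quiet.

  op1 P2: load  L7 → I/I/E/I on L7; bus BusRd; mem=40
  op2 P3: load  L1 → I/I/I/E on L1; bus BusRd; mem=0
  op3 P0: load  L2 → E/I/I/I on L2; bus BusRd; mem=40
  op4 P2: load  L6 → I/I/E/I on L6; bus BusRd; mem=60
  op5 P0: store L1 := 97 → M/I/I/I on L1; bus BusRdX; mem=0
  op6 P2: load  L2 → S/I/S/I on L2; bus BusRd; mem=40
  op7 P0: load  L3 → E/I/I/I on L3; bus BusRd; mem=50
  op8 P0: store L1 := 53 → M/I/I/I on L1; bus (none); mem=0
  op9 P2: store L6 := 60 → I/I/M/I on L6; bus (none); mem=60
  op10 P0: store L1 := 18 → M/I/I/I on L1; bus (none); mem=0
  op11 P1: store L4 := 78 → I/M/I/I on L4; bus BusRdX; mem=20
  op12 P0: store L1 := 6 → M/I/I/I on L1; bus (none); mem=0
  op13 P0: load  L4 → S/S/I/I on L4; bus BusRd Flush; mem=78
  op14 P3: load  L6 → I/I/S/S on L6; bus BusRd Flush; mem=60
  op15 P0: load  L1 → M/I/I/I on L1; bus (none); mem=0
  op16 P1: load  L1 → S/S/I/I on L1; bus BusRd Flush; mem=6
  op17 P2: store L1 := 24 → I/I/M/I on L1; bus BusRdX; mem=6
  op18 P3: store L3 := 13 → I/I/I/M on L3; bus BusRdX; mem=50
  op19 P2: load  L2 → S/I/S/I on L2; bus (none); mem=40
  op20 P3: store L2 := 24 → I/I/I/M on L2; bus BusRdX; mem=40
  op21 P2: store L5 := 99 → I/I/M/I on L5; bus BusRdX; mem=20
  op22 P0: load  L4 → S/S/I/I on L4; bus (none); mem=78
  op23 P1: store L1 := 57 → I/M/I/I on L1; bus BusRdX Flush; mem=24
  op24 P2: load  L7 → I/I/E/I on L7; bus (none); mem=40

bus = BusRdX,Flush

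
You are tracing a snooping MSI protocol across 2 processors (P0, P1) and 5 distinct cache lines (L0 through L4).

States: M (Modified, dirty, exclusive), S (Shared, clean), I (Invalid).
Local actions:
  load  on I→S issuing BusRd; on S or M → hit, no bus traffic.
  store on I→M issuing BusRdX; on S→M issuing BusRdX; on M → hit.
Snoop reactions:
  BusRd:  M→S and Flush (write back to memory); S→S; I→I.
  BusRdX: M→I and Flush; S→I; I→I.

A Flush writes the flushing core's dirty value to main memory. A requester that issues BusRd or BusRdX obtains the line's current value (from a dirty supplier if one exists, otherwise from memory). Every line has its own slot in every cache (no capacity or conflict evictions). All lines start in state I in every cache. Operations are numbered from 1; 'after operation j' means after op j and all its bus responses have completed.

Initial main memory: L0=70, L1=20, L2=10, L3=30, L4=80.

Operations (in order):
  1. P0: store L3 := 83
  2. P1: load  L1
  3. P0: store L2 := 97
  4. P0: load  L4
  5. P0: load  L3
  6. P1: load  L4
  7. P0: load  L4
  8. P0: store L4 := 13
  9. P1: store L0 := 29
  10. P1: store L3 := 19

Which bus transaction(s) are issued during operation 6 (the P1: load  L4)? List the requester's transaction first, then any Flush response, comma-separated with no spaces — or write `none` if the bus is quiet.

step 1: P0: store L3 := 83  ⟶  MI  (L3)  txn=BusRdX  M[L3]=30
step 2: P1: load  L1  ⟶  IS  (L1)  txn=BusRd  M[L1]=20
step 3: P0: store L2 := 97  ⟶  MI  (L2)  txn=BusRdX  M[L2]=10
step 4: P0: load  L4  ⟶  SI  (L4)  txn=BusRd  M[L4]=80
step 5: P0: load  L3  ⟶  MI  (L3)  txn=∅  M[L3]=30
step 6: P1: load  L4  ⟶  SS  (L4)  txn=BusRd  M[L4]=80
step 7: P0: load  L4  ⟶  SS  (L4)  txn=∅  M[L4]=80
step 8: P0: store L4 := 13  ⟶  MI  (L4)  txn=BusRdX  M[L4]=80
step 9: P1: store L0 := 29  ⟶  IM  (L0)  txn=BusRdX  M[L0]=70
step 10: P1: store L3 := 19  ⟶  IM  (L3)  txn=BusRdX+Flush  M[L3]=83

bus = BusRd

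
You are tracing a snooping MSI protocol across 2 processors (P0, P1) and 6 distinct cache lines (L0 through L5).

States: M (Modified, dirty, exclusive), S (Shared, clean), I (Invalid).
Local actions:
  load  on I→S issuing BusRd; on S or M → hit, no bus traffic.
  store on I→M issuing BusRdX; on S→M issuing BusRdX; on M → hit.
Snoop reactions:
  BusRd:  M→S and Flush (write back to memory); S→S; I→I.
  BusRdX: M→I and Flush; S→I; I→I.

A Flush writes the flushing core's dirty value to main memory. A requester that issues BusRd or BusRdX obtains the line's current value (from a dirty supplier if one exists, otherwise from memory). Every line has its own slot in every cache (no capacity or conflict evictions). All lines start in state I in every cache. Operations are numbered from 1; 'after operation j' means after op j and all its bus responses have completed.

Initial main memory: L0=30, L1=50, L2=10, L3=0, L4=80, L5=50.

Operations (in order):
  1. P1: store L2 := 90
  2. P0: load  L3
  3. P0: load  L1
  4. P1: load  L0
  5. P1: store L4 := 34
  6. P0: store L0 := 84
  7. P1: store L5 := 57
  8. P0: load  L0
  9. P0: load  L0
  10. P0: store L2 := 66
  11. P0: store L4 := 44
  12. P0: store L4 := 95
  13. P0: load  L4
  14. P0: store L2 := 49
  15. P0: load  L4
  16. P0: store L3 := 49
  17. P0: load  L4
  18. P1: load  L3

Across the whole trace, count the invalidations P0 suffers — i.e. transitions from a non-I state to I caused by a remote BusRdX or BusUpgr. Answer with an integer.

step 1: P1: store L2 := 90  ⟶  IM  (L2)  txn=BusRdX  M[L2]=10
step 2: P0: load  L3  ⟶  SI  (L3)  txn=BusRd  M[L3]=0
step 3: P0: load  L1  ⟶  SI  (L1)  txn=BusRd  M[L1]=50
step 4: P1: load  L0  ⟶  IS  (L0)  txn=BusRd  M[L0]=30
step 5: P1: store L4 := 34  ⟶  IM  (L4)  txn=BusRdX  M[L4]=80
step 6: P0: store L0 := 84  ⟶  MI  (L0)  txn=BusRdX  M[L0]=30
step 7: P1: store L5 := 57  ⟶  IM  (L5)  txn=BusRdX  M[L5]=50
step 8: P0: load  L0  ⟶  MI  (L0)  txn=∅  M[L0]=30
step 9: P0: load  L0  ⟶  MI  (L0)  txn=∅  M[L0]=30
step 10: P0: store L2 := 66  ⟶  MI  (L2)  txn=BusRdX+Flush  M[L2]=90
step 11: P0: store L4 := 44  ⟶  MI  (L4)  txn=BusRdX+Flush  M[L4]=34
step 12: P0: store L4 := 95  ⟶  MI  (L4)  txn=∅  M[L4]=34
step 13: P0: load  L4  ⟶  MI  (L4)  txn=∅  M[L4]=34
step 14: P0: store L2 := 49  ⟶  MI  (L2)  txn=∅  M[L2]=90
step 15: P0: load  L4  ⟶  MI  (L4)  txn=∅  M[L4]=34
step 16: P0: store L3 := 49  ⟶  MI  (L3)  txn=BusRdX  M[L3]=0
step 17: P0: load  L4  ⟶  MI  (L4)  txn=∅  M[L4]=34
step 18: P1: load  L3  ⟶  SS  (L3)  txn=BusRd+Flush  M[L3]=49

invalidations = 0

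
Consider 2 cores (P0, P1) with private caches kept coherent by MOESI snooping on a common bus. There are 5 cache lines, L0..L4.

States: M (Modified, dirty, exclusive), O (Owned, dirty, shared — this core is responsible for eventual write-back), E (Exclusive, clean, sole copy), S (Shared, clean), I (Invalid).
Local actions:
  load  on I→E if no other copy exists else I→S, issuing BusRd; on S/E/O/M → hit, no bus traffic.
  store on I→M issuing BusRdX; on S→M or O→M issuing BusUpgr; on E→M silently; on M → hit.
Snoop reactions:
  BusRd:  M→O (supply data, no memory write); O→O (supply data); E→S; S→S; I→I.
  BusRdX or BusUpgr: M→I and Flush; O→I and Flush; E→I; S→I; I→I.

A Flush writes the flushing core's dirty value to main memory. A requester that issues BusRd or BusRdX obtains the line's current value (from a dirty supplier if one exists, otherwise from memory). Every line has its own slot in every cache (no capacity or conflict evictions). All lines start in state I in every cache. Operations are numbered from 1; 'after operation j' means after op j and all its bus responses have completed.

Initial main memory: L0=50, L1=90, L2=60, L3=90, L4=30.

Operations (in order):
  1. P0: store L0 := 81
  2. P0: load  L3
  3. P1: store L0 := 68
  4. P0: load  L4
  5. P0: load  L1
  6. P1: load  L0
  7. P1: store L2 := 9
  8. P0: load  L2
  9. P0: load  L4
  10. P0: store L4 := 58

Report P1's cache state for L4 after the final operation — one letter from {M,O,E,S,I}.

state = I

step 1: P0: store L0 := 81  ⟶  MI  (L0)  txn=BusRdX  M[L0]=50
step 2: P0: load  L3  ⟶  EI  (L3)  txn=BusRd  M[L3]=90
step 3: P1: store L0 := 68  ⟶  IM  (L0)  txn=BusRdX+Flush  M[L0]=81
step 4: P0: load  L4  ⟶  EI  (L4)  txn=BusRd  M[L4]=30
step 5: P0: load  L1  ⟶  EI  (L1)  txn=BusRd  M[L1]=90
step 6: P1: load  L0  ⟶  IM  (L0)  txn=∅  M[L0]=81
step 7: P1: store L2 := 9  ⟶  IM  (L2)  txn=BusRdX  M[L2]=60
step 8: P0: load  L2  ⟶  SO  (L2)  txn=BusRd  M[L2]=60
step 9: P0: load  L4  ⟶  EI  (L4)  txn=∅  M[L4]=30
step 10: P0: store L4 := 58  ⟶  MI  (L4)  txn=∅  M[L4]=30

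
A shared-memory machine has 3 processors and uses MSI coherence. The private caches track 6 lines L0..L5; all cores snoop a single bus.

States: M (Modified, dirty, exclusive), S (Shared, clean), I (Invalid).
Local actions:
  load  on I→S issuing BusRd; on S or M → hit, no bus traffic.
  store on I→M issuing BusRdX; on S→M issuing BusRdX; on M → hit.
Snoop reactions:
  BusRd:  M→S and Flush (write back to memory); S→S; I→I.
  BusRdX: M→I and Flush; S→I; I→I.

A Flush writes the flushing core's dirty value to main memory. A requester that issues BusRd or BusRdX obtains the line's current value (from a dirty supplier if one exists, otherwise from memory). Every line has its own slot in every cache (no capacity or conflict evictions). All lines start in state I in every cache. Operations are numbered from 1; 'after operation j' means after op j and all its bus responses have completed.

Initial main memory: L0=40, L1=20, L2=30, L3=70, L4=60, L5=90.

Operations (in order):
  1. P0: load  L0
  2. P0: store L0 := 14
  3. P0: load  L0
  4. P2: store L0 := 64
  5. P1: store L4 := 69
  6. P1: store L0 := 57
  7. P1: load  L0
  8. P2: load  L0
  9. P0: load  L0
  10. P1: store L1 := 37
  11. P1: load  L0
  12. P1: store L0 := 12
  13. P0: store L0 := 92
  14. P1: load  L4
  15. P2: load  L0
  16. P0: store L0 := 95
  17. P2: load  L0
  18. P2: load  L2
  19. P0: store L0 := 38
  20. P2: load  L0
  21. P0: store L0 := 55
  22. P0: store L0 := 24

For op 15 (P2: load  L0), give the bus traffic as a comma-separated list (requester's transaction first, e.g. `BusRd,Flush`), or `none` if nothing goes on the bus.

[1] P0: load  L0 | P0:S(40), P1:I, P2:I | bus: BusRd
[2] P0: store L0 := 14 | P0:M(14), P1:I, P2:I | bus: BusRdX
[3] P0: load  L0 | P0:M(14), P1:I, P2:I | bus: none
[4] P2: store L0 := 64 | P0:I, P1:I, P2:M(64) | bus: BusRdX,Flush
[5] P1: store L4 := 69 | P0:I, P1:M(69), P2:I | bus: BusRdX
[6] P1: store L0 := 57 | P0:I, P1:M(57), P2:I | bus: BusRdX,Flush
[7] P1: load  L0 | P0:I, P1:M(57), P2:I | bus: none
[8] P2: load  L0 | P0:I, P1:S(57), P2:S(57) | bus: BusRd,Flush
[9] P0: load  L0 | P0:S(57), P1:S(57), P2:S(57) | bus: BusRd
[10] P1: store L1 := 37 | P0:I, P1:M(37), P2:I | bus: BusRdX
[11] P1: load  L0 | P0:S(57), P1:S(57), P2:S(57) | bus: none
[12] P1: store L0 := 12 | P0:I, P1:M(12), P2:I | bus: BusRdX
[13] P0: store L0 := 92 | P0:M(92), P1:I, P2:I | bus: BusRdX,Flush
[14] P1: load  L4 | P0:I, P1:M(69), P2:I | bus: none
[15] P2: load  L0 | P0:S(92), P1:I, P2:S(92) | bus: BusRd,Flush
[16] P0: store L0 := 95 | P0:M(95), P1:I, P2:I | bus: BusRdX
[17] P2: load  L0 | P0:S(95), P1:I, P2:S(95) | bus: BusRd,Flush
[18] P2: load  L2 | P0:I, P1:I, P2:S(30) | bus: BusRd
[19] P0: store L0 := 38 | P0:M(38), P1:I, P2:I | bus: BusRdX
[20] P2: load  L0 | P0:S(38), P1:I, P2:S(38) | bus: BusRd,Flush
[21] P0: store L0 := 55 | P0:M(55), P1:I, P2:I | bus: BusRdX
[22] P0: store L0 := 24 | P0:M(24), P1:I, P2:I | bus: none

bus = BusRd,Flush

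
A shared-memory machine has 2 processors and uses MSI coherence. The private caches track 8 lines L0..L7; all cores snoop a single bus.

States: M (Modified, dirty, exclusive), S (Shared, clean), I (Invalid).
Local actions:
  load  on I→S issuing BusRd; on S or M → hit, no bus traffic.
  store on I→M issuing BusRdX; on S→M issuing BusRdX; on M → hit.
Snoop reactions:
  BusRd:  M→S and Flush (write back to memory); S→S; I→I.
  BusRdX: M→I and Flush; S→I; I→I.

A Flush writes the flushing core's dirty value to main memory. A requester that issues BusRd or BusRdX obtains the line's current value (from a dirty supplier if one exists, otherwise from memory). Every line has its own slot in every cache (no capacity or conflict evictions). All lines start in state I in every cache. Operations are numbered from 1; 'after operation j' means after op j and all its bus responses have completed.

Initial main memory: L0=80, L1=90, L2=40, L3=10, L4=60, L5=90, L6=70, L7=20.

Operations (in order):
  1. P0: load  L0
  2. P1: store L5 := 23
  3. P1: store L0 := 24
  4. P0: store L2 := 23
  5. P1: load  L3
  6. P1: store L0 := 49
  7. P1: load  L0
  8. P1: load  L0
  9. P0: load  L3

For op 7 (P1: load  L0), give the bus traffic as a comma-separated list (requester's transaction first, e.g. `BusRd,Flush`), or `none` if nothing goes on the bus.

1. P0: load  L0  bus=[BusRd]  L0: P0=S P1=I  mem[L0]=80
2. P1: store L5 := 23  bus=[BusRdX]  L5: P0=I P1=M  mem[L5]=90
3. P1: store L0 := 24  bus=[BusRdX]  L0: P0=I P1=M  mem[L0]=80
4. P0: store L2 := 23  bus=[BusRdX]  L2: P0=M P1=I  mem[L2]=40
5. P1: load  L3  bus=[BusRd]  L3: P0=I P1=S  mem[L3]=10
6. P1: store L0 := 49  bus=[-]  L0: P0=I P1=M  mem[L0]=80
7. P1: load  L0  bus=[-]  L0: P0=I P1=M  mem[L0]=80
8. P1: load  L0  bus=[-]  L0: P0=I P1=M  mem[L0]=80
9. P0: load  L3  bus=[BusRd]  L3: P0=S P1=S  mem[L3]=10

bus = none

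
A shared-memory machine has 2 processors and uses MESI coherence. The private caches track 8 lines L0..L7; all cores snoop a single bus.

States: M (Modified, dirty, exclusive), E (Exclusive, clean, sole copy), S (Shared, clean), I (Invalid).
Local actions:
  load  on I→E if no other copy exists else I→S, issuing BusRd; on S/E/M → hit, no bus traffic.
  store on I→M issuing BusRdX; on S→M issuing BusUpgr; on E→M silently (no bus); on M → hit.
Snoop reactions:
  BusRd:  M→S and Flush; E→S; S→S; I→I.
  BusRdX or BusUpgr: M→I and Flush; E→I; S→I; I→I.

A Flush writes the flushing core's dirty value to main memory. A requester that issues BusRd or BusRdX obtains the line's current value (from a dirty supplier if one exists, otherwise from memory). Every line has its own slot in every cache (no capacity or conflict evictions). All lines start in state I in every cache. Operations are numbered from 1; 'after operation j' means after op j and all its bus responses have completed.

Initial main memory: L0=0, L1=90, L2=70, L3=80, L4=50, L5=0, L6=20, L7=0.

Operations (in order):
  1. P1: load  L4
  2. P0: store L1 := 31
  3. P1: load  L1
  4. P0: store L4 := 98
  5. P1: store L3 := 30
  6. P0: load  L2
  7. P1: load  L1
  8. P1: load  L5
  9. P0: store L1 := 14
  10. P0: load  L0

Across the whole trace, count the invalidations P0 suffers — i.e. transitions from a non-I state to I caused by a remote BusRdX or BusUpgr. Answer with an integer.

1. P1: load  L4  bus=[BusRd]  L4: P0=I P1=E  mem[L4]=50
2. P0: store L1 := 31  bus=[BusRdX]  L1: P0=M P1=I  mem[L1]=90
3. P1: load  L1  bus=[BusRd,Flush]  L1: P0=S P1=S  mem[L1]=31
4. P0: store L4 := 98  bus=[BusRdX]  L4: P0=M P1=I  mem[L4]=50
5. P1: store L3 := 30  bus=[BusRdX]  L3: P0=I P1=M  mem[L3]=80
6. P0: load  L2  bus=[BusRd]  L2: P0=E P1=I  mem[L2]=70
7. P1: load  L1  bus=[-]  L1: P0=S P1=S  mem[L1]=31
8. P1: load  L5  bus=[BusRd]  L5: P0=I P1=E  mem[L5]=0
9. P0: store L1 := 14  bus=[BusUpgr]  L1: P0=M P1=I  mem[L1]=31
10. P0: load  L0  bus=[BusRd]  L0: P0=E P1=I  mem[L0]=0

invalidations = 0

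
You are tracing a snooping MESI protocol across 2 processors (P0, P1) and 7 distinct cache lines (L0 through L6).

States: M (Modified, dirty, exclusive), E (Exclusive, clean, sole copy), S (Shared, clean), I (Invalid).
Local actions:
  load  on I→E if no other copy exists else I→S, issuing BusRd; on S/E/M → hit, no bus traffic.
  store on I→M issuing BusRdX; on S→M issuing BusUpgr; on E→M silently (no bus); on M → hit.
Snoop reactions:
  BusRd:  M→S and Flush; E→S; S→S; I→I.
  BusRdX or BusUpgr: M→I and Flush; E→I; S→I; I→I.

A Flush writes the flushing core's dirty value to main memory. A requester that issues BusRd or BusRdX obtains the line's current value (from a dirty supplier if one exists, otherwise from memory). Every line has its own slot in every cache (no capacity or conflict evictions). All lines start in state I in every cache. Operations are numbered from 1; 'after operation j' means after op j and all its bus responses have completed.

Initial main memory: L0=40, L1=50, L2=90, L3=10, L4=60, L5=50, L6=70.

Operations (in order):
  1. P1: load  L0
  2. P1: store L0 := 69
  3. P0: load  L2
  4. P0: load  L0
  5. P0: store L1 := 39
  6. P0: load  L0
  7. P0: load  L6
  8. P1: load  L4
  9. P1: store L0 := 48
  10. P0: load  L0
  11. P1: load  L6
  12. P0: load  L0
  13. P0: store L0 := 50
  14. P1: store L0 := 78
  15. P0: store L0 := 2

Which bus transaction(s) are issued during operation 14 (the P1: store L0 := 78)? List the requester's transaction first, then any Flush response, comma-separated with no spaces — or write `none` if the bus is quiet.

bus = BusRdX,Flush

  op1 P1: load  L0 → I/E on L0; bus BusRd; mem=40
  op2 P1: store L0 := 69 → I/M on L0; bus (none); mem=40
  op3 P0: load  L2 → E/I on L2; bus BusRd; mem=90
  op4 P0: load  L0 → S/S on L0; bus BusRd Flush; mem=69
  op5 P0: store L1 := 39 → M/I on L1; bus BusRdX; mem=50
  op6 P0: load  L0 → S/S on L0; bus (none); mem=69
  op7 P0: load  L6 → E/I on L6; bus BusRd; mem=70
  op8 P1: load  L4 → I/E on L4; bus BusRd; mem=60
  op9 P1: store L0 := 48 → I/M on L0; bus BusUpgr; mem=69
  op10 P0: load  L0 → S/S on L0; bus BusRd Flush; mem=48
  op11 P1: load  L6 → S/S on L6; bus BusRd; mem=70
  op12 P0: load  L0 → S/S on L0; bus (none); mem=48
  op13 P0: store L0 := 50 → M/I on L0; bus BusUpgr; mem=48
  op14 P1: store L0 := 78 → I/M on L0; bus BusRdX Flush; mem=50
  op15 P0: store L0 := 2 → M/I on L0; bus BusRdX Flush; mem=78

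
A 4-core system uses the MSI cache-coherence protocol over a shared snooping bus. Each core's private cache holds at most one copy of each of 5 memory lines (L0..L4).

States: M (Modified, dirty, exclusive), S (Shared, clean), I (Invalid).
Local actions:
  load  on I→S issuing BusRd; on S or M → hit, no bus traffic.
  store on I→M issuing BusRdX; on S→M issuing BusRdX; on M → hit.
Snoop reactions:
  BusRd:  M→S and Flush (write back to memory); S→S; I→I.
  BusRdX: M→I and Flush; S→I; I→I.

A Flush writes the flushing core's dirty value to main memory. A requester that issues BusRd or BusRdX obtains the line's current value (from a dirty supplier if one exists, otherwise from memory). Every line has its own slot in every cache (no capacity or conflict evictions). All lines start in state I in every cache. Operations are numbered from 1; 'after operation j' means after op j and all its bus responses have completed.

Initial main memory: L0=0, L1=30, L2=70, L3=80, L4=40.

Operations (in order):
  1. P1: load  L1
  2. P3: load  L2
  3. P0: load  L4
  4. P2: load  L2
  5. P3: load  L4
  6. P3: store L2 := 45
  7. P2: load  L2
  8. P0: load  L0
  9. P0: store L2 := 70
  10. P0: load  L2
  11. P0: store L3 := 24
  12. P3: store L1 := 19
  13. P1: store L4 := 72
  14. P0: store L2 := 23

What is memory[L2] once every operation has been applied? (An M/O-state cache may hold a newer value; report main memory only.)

memory[L2] = 45

  op1 P1: load  L1 → I/S/I/I on L1; bus BusRd; mem=30
  op2 P3: load  L2 → I/I/I/S on L2; bus BusRd; mem=70
  op3 P0: load  L4 → S/I/I/I on L4; bus BusRd; mem=40
  op4 P2: load  L2 → I/I/S/S on L2; bus BusRd; mem=70
  op5 P3: load  L4 → S/I/I/S on L4; bus BusRd; mem=40
  op6 P3: store L2 := 45 → I/I/I/M on L2; bus BusRdX; mem=70
  op7 P2: load  L2 → I/I/S/S on L2; bus BusRd Flush; mem=45
  op8 P0: load  L0 → S/I/I/I on L0; bus BusRd; mem=0
  op9 P0: store L2 := 70 → M/I/I/I on L2; bus BusRdX; mem=45
  op10 P0: load  L2 → M/I/I/I on L2; bus (none); mem=45
  op11 P0: store L3 := 24 → M/I/I/I on L3; bus BusRdX; mem=80
  op12 P3: store L1 := 19 → I/I/I/M on L1; bus BusRdX; mem=30
  op13 P1: store L4 := 72 → I/M/I/I on L4; bus BusRdX; mem=40
  op14 P0: store L2 := 23 → M/I/I/I on L2; bus (none); mem=45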